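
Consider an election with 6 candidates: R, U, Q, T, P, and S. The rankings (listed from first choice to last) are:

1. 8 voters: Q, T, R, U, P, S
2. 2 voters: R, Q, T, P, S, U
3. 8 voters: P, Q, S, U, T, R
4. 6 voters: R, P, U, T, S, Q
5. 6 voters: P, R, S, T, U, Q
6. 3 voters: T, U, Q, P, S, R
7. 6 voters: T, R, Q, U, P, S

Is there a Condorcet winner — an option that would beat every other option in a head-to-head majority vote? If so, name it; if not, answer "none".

Checking pairwise contests:
T beats R 25–14.
R beats U 28–11.
R beats Q 20–19.
P beats T 20–19.
R beats P 22–17.
R beats S 28–11.
Every option loses at least one head-to-head, so there is no Condorcet winner.

none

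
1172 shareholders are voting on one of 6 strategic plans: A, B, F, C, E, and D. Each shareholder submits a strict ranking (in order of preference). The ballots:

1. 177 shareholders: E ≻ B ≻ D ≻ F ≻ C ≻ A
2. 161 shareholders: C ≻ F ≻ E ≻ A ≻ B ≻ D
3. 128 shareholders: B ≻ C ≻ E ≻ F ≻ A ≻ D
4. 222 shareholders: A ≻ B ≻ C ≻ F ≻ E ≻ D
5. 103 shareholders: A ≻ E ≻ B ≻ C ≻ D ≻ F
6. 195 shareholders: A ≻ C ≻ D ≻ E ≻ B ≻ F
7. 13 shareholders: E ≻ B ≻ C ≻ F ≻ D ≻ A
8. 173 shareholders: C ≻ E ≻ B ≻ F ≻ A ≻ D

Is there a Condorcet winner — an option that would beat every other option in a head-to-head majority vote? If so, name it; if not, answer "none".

none

Checking pairwise contests:
F beats A 652–520.
A beats B 681–491.
B beats F 1011–161.
B beats C 643–529.
C beats E 879–293.
A beats D 982–190.
Every option loses at least one head-to-head, so there is no Condorcet winner.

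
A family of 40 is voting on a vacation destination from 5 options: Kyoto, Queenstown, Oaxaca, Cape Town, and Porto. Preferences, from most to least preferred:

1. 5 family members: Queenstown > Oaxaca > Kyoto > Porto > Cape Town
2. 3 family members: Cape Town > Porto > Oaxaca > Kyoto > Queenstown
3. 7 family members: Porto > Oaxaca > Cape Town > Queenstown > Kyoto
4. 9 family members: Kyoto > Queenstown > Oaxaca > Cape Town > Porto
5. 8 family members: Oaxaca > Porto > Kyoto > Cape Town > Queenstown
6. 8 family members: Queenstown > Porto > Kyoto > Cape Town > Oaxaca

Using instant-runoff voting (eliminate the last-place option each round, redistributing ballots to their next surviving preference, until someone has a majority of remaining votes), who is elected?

Queenstown

Round 1: Kyoto 9, Queenstown 13, Oaxaca 8, Cape Town 3, Porto 7. Eliminate Cape Town.
Round 2: Kyoto 9, Queenstown 13, Oaxaca 8, Porto 10. Eliminate Oaxaca.
Round 3: Kyoto 9, Queenstown 13, Porto 18. Eliminate Kyoto.
Round 4: Queenstown 22, Porto 18. Queenstown has a majority.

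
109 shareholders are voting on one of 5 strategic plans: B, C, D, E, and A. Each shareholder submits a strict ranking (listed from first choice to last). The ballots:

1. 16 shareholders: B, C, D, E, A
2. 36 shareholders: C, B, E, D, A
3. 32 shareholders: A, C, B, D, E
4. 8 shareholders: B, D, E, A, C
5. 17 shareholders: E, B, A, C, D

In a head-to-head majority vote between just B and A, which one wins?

Voters preferring B to A: 77; preferring A to B: 32.
B wins the head-to-head.

B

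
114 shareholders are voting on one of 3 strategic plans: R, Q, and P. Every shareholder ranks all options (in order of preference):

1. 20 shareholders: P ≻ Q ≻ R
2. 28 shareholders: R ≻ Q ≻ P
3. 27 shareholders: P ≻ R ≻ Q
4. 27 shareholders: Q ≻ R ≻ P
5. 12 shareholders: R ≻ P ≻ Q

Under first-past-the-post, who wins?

P

First-place votes: R 40, Q 27, P 47.
P has the most first-place votes.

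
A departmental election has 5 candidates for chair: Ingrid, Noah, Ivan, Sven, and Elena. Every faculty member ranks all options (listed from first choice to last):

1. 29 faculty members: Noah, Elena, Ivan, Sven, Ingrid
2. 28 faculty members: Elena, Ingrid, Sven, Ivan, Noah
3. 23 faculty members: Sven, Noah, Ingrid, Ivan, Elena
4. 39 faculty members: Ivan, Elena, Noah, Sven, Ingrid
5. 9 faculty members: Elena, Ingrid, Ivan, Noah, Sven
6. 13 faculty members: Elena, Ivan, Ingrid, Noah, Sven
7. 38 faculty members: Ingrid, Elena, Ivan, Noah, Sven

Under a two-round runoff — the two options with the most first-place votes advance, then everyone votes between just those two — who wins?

Elena

Round 1 first-place votes: Ingrid 38, Noah 29, Ivan 39, Sven 23, Elena 50.
Elena and Ivan advance.
Runoff: Elena is preferred to Ivan by 117 voters; Ivan by 62.
Elena wins the runoff.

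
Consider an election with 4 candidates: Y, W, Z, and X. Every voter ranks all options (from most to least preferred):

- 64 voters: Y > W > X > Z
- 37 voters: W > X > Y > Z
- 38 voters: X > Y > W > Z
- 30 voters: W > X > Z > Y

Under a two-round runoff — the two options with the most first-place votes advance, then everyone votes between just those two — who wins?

Y

Round 1 first-place votes: Y 64, W 67, Z 0, X 38.
W and Y advance.
Runoff: W is preferred to Y by 67 voters; Y by 102.
Y wins the runoff.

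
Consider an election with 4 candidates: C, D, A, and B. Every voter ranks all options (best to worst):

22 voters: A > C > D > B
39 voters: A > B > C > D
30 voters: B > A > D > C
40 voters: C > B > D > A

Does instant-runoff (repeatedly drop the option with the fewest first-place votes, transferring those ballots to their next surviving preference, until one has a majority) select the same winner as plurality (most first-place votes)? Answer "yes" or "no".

Instant-runoff — R1 C 40, D 0, A 61, B 30 (D out); R2 C 40, A 61, B 30 (B out); R3 C 40, A 91 (A winner). Winner: A.
Plurality — first-place votes: C 40, D 0, A 61, B 30. Winner: A.
The two methods agree.

yes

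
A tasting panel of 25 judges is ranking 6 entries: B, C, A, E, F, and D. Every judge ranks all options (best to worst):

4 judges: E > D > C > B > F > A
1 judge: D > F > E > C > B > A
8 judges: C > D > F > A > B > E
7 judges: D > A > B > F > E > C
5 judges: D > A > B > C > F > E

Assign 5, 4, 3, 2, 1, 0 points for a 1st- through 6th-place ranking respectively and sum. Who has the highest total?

D

B: 4·2 + 1·1 + 8·1 + 7·3 + 5·3 = 53
C: 4·3 + 1·2 + 8·5 + 7·0 + 5·2 = 64
A: 4·0 + 1·0 + 8·2 + 7·4 + 5·4 = 64
E: 4·5 + 1·3 + 8·0 + 7·1 + 5·0 = 30
F: 4·1 + 1·4 + 8·3 + 7·2 + 5·1 = 51
D: 4·4 + 1·5 + 8·4 + 7·5 + 5·5 = 113
D has the highest Borda score (113).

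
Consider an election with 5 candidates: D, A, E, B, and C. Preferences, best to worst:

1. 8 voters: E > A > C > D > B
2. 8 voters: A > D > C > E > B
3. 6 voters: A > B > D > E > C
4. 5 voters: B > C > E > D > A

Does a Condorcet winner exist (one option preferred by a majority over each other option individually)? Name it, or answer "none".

A

A vs D: 22–5 for A.
A vs E: 14–13 for A.
A vs B: 22–5 for A.
A vs C: 22–5 for A.
A beats every other option head-to-head.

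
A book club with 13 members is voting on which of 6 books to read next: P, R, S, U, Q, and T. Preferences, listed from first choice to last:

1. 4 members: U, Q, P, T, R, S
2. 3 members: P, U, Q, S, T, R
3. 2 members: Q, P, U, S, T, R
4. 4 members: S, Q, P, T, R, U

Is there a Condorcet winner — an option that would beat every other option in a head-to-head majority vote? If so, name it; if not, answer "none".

none

Checking pairwise contests:
Q beats P 10–3.
P beats R 13–0.
P beats S 9–4.
P beats U 9–4.
U beats Q 7–6.
P beats T 13–0.
Every option loses at least one head-to-head, so there is no Condorcet winner.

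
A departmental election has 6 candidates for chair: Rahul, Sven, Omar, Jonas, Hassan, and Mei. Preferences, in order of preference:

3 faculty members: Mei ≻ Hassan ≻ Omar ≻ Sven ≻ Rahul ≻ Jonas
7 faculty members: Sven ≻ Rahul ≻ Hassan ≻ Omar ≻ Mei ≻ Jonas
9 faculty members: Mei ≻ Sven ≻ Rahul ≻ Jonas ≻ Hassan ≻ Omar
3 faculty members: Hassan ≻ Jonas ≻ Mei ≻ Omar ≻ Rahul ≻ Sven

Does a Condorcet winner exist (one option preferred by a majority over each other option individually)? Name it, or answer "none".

Mei

Mei vs Rahul: 15–7 for Mei.
Mei vs Sven: 15–7 for Mei.
Mei vs Omar: 15–7 for Mei.
Mei vs Jonas: 19–3 for Mei.
Mei vs Hassan: 12–10 for Mei.
Mei beats every other option head-to-head.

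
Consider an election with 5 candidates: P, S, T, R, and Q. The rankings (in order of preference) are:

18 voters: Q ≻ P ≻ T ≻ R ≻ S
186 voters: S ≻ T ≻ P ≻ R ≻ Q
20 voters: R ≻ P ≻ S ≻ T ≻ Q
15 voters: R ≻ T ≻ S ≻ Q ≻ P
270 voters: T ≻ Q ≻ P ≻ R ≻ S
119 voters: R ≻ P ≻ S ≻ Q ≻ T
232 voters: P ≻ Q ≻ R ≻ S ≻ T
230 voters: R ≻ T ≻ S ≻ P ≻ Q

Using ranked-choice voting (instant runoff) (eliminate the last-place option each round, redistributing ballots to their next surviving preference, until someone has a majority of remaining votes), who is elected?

Round 1: P 232, S 186, T 270, R 384, Q 18. Eliminate Q.
Round 2: P 250, S 186, T 270, R 384. Eliminate S.
Round 3: P 250, T 456, R 384. Eliminate P.
Round 4: T 474, R 616. R has a majority.

R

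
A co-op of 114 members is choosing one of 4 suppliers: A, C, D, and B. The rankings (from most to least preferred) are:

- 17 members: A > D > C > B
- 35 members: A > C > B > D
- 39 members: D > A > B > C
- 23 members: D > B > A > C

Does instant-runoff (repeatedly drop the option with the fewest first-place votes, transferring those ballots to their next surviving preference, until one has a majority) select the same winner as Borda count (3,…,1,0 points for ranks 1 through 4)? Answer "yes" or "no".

Instant-runoff — R1 A 52, C 0, D 62, B 0 (D winner). Winner: D.
Borda — scores: A 257, C 87, D 220, B 120. Winner: A.
The two methods disagree.

no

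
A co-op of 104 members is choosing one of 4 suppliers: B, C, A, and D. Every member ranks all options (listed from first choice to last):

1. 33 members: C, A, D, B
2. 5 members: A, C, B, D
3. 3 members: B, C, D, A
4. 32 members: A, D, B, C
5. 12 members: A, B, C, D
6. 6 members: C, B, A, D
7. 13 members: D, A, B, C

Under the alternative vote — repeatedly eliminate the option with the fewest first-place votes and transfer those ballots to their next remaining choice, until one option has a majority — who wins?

Round 1: B 3, C 39, A 49, D 13. Eliminate B.
Round 2: C 42, A 49, D 13. Eliminate D.
Round 3: C 42, A 62. A has a majority.

A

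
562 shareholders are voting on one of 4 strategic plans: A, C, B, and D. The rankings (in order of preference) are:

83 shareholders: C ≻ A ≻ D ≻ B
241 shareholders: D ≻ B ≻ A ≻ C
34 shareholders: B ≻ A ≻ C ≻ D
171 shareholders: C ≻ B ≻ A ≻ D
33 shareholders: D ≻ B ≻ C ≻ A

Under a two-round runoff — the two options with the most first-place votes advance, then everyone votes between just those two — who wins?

C

Round 1 first-place votes: A 0, C 254, B 34, D 274.
D and C advance.
Runoff: D is preferred to C by 274 voters; C by 288.
C wins the runoff.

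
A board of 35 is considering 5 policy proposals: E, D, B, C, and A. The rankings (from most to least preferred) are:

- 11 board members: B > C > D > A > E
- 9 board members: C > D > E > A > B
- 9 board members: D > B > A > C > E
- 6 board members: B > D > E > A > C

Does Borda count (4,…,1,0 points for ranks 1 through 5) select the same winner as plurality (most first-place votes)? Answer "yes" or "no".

no

Borda — scores: E 30, D 103, B 95, C 78, A 44. Winner: D.
Plurality — first-place votes: E 0, D 9, B 17, C 9, A 0. Winner: B.
The two methods disagree.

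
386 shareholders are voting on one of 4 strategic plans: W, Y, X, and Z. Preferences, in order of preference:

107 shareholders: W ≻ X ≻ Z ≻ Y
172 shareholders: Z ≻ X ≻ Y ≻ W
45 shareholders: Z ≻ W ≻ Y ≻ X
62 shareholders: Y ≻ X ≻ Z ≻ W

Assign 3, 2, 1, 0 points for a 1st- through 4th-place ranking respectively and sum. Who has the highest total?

W: 107·3 + 172·0 + 45·2 + 62·0 = 411
Y: 107·0 + 172·1 + 45·1 + 62·3 = 403
X: 107·2 + 172·2 + 45·0 + 62·2 = 682
Z: 107·1 + 172·3 + 45·3 + 62·1 = 820
Z has the highest Borda score (820).

Z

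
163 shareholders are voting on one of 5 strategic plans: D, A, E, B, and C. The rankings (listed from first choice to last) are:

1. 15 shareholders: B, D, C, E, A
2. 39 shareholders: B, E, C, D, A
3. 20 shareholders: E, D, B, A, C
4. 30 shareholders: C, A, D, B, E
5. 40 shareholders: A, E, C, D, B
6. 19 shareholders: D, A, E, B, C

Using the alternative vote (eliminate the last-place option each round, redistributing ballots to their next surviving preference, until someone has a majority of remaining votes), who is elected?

A

Round 1: D 19, A 40, E 20, B 54, C 30. Eliminate D.
Round 2: A 59, E 20, B 54, C 30. Eliminate E.
Round 3: A 59, B 74, C 30. Eliminate C.
Round 4: A 89, B 74. A has a majority.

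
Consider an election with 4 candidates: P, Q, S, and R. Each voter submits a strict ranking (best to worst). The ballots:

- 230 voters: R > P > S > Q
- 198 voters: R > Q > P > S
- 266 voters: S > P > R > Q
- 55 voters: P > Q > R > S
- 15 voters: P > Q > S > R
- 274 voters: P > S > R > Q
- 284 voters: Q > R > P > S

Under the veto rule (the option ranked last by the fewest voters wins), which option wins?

P

Last-place votes: P 0, Q 770, S 537, R 15.
P is ranked last by the fewest voters, so P wins.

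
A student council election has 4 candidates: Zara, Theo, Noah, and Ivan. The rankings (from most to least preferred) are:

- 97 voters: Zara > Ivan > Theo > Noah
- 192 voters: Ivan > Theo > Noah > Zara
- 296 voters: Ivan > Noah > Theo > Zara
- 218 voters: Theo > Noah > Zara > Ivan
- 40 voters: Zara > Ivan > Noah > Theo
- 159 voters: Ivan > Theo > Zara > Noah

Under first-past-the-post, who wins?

Ivan

First-place votes: Zara 137, Theo 218, Noah 0, Ivan 647.
Ivan has the most first-place votes.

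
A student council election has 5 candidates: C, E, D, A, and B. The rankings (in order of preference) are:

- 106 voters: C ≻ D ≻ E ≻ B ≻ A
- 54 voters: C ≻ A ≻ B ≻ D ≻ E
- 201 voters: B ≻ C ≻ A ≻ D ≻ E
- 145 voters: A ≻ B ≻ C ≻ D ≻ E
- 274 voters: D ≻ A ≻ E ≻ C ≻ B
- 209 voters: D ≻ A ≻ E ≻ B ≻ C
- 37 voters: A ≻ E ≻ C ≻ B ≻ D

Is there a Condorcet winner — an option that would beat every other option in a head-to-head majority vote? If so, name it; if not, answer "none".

Checking pairwise contests:
E beats C 520–506.
D beats E 989–37.
C beats D 543–483.
D beats A 589–437.
E beats B 626–400.
Every option loses at least one head-to-head, so there is no Condorcet winner.

none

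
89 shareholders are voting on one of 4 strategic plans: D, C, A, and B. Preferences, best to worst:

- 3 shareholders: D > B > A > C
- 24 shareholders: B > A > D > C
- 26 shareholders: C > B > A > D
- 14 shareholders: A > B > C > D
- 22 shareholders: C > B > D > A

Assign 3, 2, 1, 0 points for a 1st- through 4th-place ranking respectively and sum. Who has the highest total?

D: 3·3 + 24·1 + 26·0 + 14·0 + 22·1 = 55
C: 3·0 + 24·0 + 26·3 + 14·1 + 22·3 = 158
A: 3·1 + 24·2 + 26·1 + 14·3 + 22·0 = 119
B: 3·2 + 24·3 + 26·2 + 14·2 + 22·2 = 202
B has the highest Borda score (202).

B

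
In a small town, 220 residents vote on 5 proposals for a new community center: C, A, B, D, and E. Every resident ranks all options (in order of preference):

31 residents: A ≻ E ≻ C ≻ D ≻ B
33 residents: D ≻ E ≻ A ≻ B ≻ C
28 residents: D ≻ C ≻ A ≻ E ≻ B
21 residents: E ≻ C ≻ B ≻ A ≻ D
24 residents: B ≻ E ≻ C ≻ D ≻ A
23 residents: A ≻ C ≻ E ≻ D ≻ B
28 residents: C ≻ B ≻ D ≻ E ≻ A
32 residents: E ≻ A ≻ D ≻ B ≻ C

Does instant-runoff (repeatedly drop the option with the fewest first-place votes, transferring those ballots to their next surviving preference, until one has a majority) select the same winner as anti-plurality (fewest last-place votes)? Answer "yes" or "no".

Instant-runoff — R1 C 28, A 54, B 24, D 61, E 53 (B out); R2 C 28, A 54, D 61, E 77 (C out); R3 A 54, D 89, E 77 (A out); R4 D 89, E 131 (E winner). Winner: E.
Anti-plurality — last-place votes: C 65, A 52, B 82, D 21, E 0. Winner: E.
The two methods agree.

yes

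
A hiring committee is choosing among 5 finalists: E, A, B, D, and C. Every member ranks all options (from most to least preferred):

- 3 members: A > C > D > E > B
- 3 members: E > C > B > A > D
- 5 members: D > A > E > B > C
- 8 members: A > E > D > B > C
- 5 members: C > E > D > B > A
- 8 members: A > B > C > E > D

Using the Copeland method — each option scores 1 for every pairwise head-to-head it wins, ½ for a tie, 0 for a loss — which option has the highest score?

E: beats B and D; ties C; loses to A → score 2.5.
A: beats E, B, D, and C → score 4.
B: beats C; loses to E, A, and D → score 1.
D: beats B; loses to E, A, and C → score 1.
C: beats D; ties E; loses to A and B → score 1.5.
A has the best pairwise record.

A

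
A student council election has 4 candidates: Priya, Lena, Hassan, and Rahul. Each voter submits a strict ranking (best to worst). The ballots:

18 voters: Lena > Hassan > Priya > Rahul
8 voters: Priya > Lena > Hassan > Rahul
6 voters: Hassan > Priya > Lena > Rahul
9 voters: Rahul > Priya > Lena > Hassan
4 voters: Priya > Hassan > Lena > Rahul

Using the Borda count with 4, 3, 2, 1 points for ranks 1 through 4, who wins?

Lena

Priya: 18·2 + 8·4 + 6·3 + 9·3 + 4·4 = 129
Lena: 18·4 + 8·3 + 6·2 + 9·2 + 4·2 = 134
Hassan: 18·3 + 8·2 + 6·4 + 9·1 + 4·3 = 115
Rahul: 18·1 + 8·1 + 6·1 + 9·4 + 4·1 = 72
Lena has the highest Borda score (134).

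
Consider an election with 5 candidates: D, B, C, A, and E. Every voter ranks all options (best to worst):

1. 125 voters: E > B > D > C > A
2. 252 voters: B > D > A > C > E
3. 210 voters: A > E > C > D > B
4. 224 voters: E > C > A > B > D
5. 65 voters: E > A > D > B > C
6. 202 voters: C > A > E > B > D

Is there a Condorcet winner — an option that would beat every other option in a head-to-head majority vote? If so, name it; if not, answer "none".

none

Checking pairwise contests:
B beats D 803–275.
C beats B 636–442.
E beats C 624–454.
C beats A 551–527.
A beats E 664–414.
Every option loses at least one head-to-head, so there is no Condorcet winner.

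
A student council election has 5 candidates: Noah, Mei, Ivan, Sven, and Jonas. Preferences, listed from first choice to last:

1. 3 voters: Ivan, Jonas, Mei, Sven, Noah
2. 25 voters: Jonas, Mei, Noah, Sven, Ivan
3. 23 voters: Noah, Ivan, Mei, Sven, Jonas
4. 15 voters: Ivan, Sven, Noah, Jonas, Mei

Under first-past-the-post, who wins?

Jonas

First-place votes: Noah 23, Mei 0, Ivan 18, Sven 0, Jonas 25.
Jonas has the most first-place votes.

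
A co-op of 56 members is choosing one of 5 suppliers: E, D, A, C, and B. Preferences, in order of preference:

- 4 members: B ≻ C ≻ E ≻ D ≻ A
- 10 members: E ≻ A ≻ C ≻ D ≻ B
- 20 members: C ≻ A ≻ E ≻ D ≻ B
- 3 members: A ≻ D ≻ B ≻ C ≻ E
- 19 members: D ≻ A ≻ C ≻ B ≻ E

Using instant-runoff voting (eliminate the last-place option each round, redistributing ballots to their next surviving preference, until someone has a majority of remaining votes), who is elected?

Round 1: E 10, D 19, A 3, C 20, B 4. Eliminate A.
Round 2: E 10, D 22, C 20, B 4. Eliminate B.
Round 3: E 10, D 22, C 24. Eliminate E.
Round 4: D 22, C 34. C has a majority.

C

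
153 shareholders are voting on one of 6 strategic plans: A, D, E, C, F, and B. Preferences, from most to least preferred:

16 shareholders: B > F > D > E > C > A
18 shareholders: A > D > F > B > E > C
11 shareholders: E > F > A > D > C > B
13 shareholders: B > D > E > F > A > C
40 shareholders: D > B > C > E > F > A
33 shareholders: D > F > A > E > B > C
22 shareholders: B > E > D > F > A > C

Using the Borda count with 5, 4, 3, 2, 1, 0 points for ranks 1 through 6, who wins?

D

A: 16·0 + 18·5 + 11·3 + 13·1 + 40·0 + 33·3 + 22·1 = 257
D: 16·3 + 18·4 + 11·2 + 13·4 + 40·5 + 33·5 + 22·3 = 625
E: 16·2 + 18·1 + 11·5 + 13·3 + 40·2 + 33·2 + 22·4 = 378
C: 16·1 + 18·0 + 11·1 + 13·0 + 40·3 + 33·0 + 22·0 = 147
F: 16·4 + 18·3 + 11·4 + 13·2 + 40·1 + 33·4 + 22·2 = 404
B: 16·5 + 18·2 + 11·0 + 13·5 + 40·4 + 33·1 + 22·5 = 484
D has the highest Borda score (625).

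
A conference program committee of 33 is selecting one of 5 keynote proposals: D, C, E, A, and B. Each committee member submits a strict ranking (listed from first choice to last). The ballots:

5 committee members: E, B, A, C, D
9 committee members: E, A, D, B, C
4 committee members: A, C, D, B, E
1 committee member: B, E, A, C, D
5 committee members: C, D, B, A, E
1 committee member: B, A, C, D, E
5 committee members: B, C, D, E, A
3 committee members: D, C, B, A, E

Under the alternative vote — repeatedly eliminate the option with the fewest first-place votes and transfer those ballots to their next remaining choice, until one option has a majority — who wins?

C

Round 1: D 3, C 5, E 14, A 4, B 7. Eliminate D.
Round 2: C 8, E 14, A 4, B 7. Eliminate A.
Round 3: C 12, E 14, B 7. Eliminate B.
Round 4: C 18, E 15. C has a majority.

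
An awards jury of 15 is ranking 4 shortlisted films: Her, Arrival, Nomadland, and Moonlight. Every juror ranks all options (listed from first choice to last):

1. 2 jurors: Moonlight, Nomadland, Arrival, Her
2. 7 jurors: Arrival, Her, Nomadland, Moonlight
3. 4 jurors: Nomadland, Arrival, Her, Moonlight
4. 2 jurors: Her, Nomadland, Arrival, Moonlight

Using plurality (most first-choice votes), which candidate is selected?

First-place votes: Her 2, Arrival 7, Nomadland 4, Moonlight 2.
Arrival has the most first-place votes.

Arrival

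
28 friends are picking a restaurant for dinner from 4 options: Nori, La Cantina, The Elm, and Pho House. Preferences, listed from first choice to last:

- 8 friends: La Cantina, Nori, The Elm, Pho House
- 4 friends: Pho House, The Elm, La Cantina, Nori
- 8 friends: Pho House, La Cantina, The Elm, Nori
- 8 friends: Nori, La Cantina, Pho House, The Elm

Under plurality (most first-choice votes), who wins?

Pho House

First-place votes: Nori 8, La Cantina 8, The Elm 0, Pho House 12.
Pho House has the most first-place votes.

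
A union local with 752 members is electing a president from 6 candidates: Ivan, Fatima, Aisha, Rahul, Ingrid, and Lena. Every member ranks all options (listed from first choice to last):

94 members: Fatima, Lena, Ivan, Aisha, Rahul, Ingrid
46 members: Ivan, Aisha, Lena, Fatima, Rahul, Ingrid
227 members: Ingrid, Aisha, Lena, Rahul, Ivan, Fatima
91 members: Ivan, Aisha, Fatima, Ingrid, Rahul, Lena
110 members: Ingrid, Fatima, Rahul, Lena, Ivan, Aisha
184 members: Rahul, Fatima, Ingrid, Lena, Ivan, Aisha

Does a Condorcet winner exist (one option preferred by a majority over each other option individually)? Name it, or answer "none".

Checking pairwise contests:
Fatima beats Ivan 388–364.
Rahul beats Fatima 411–341.
Ivan beats Aisha 525–227.
Aisha beats Rahul 458–294.
Fatima beats Ingrid 415–337.
Fatima beats Lena 479–273.
Every option loses at least one head-to-head, so there is no Condorcet winner.

none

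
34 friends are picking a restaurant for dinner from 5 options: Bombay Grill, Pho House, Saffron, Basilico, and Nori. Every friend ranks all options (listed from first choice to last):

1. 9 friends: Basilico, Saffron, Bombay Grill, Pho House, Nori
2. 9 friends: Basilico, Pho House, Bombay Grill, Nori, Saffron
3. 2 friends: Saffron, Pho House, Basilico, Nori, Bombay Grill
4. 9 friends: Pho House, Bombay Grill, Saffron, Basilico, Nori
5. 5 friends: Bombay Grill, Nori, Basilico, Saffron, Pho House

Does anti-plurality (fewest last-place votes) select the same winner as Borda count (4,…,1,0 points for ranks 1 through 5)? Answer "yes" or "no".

yes

Anti-plurality — last-place votes: Bombay Grill 2, Pho House 5, Saffron 9, Basilico 0, Nori 18. Winner: Basilico.
Borda — scores: Bombay Grill 83, Pho House 78, Saffron 58, Basilico 95, Nori 26. Winner: Basilico.
The two methods agree.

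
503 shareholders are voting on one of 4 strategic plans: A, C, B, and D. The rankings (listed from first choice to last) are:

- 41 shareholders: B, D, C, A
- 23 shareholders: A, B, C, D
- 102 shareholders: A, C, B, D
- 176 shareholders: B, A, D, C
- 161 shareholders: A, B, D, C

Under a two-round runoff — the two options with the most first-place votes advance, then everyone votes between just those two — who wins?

Round 1 first-place votes: A 286, C 0, B 217, D 0.
A and B advance.
Runoff: A is preferred to B by 286 voters; B by 217.
A wins the runoff.

A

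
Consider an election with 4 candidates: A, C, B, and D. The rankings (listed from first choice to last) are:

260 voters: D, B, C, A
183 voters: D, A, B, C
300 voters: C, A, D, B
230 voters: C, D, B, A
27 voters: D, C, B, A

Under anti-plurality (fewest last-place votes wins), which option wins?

D

Last-place votes: A 517, C 183, B 300, D 0.
D is ranked last by the fewest voters, so D wins.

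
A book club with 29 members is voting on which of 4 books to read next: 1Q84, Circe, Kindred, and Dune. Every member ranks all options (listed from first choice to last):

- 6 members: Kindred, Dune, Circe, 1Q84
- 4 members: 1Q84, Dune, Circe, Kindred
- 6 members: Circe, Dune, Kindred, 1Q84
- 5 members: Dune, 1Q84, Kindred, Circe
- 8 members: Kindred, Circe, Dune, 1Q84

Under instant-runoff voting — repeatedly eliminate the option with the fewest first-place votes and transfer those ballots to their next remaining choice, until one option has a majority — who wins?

Round 1: 1Q84 4, Circe 6, Kindred 14, Dune 5. Eliminate 1Q84.
Round 2: Circe 6, Kindred 14, Dune 9. Eliminate Circe.
Round 3: Kindred 14, Dune 15. Dune has a majority.

Dune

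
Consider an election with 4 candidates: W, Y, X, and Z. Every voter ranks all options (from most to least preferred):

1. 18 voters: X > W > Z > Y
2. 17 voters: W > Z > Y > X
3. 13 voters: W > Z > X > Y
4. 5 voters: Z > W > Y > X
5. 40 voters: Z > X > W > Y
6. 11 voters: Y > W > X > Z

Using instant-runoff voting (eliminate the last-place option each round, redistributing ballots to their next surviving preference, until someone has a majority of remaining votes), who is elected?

W

Round 1: W 30, Y 11, X 18, Z 45. Eliminate Y.
Round 2: W 41, X 18, Z 45. Eliminate X.
Round 3: W 59, Z 45. W has a majority.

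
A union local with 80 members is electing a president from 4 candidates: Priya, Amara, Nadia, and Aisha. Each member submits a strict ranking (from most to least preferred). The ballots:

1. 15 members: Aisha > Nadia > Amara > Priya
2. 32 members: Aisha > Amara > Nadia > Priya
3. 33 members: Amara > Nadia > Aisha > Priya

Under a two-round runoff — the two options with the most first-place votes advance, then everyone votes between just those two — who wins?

Aisha

Round 1 first-place votes: Priya 0, Amara 33, Nadia 0, Aisha 47.
Aisha and Amara advance.
Runoff: Aisha is preferred to Amara by 47 voters; Amara by 33.
Aisha wins the runoff.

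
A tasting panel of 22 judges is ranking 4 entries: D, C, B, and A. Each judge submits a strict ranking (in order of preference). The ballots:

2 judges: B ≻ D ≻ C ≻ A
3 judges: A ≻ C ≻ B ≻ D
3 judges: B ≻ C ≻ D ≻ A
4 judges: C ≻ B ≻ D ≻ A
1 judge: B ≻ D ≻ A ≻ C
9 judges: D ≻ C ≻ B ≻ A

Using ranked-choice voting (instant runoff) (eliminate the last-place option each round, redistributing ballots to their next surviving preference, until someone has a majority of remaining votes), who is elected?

D

Round 1: D 9, C 4, B 6, A 3. Eliminate A.
Round 2: D 9, C 7, B 6. Eliminate B.
Round 3: D 12, C 10. D has a majority.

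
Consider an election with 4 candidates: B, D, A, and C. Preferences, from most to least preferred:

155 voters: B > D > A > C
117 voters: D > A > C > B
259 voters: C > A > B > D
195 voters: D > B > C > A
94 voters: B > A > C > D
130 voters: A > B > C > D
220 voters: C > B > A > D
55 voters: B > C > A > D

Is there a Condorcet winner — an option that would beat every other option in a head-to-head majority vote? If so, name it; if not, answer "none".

B

B vs D: 913–312 for B.
B vs A: 719–506 for B.
B vs C: 629–596 for B.
B beats every other option head-to-head.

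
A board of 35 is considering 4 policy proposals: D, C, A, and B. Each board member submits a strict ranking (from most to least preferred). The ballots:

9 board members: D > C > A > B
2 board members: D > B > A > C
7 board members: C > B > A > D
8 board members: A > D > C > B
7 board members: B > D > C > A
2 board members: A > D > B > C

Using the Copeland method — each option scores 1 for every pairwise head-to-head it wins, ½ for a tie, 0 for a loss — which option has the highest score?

D

D: beats C, A, and B → score 3.
C: beats A and B; loses to D → score 2.
A: beats B; loses to D and C → score 1.
B: loses to D, C, and A → score 0.
D has the best pairwise record.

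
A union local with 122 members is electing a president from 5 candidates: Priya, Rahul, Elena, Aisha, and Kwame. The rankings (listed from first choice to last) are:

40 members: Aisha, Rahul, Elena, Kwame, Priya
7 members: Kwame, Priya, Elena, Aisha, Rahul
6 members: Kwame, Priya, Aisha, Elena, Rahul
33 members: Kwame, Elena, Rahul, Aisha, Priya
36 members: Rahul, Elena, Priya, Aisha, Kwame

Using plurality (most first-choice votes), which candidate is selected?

First-place votes: Priya 0, Rahul 36, Elena 0, Aisha 40, Kwame 46.
Kwame has the most first-place votes.

Kwame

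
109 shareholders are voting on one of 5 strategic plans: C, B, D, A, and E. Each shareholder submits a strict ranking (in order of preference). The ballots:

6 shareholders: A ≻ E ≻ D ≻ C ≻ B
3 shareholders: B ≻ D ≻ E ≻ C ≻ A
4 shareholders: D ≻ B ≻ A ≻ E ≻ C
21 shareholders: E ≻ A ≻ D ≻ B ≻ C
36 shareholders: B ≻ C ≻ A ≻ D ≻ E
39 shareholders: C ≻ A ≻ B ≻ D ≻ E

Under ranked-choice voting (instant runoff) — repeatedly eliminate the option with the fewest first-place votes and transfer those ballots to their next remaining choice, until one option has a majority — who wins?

Round 1: C 39, B 39, D 4, A 6, E 21. Eliminate D.
Round 2: C 39, B 43, A 6, E 21. Eliminate A.
Round 3: C 39, B 43, E 27. Eliminate E.
Round 4: C 45, B 64. B has a majority.

B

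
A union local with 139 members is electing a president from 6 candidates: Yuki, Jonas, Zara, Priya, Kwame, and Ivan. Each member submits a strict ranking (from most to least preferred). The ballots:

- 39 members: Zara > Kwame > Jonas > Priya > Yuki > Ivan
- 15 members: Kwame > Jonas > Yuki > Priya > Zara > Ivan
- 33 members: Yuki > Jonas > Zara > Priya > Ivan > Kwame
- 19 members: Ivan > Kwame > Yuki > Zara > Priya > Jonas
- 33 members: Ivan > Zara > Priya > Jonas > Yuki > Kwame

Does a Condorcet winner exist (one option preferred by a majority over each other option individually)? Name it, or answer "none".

Zara

Zara vs Yuki: 72–67 for Zara.
Zara vs Jonas: 91–48 for Zara.
Zara vs Priya: 124–15 for Zara.
Zara vs Kwame: 105–34 for Zara.
Zara vs Ivan: 87–52 for Zara.
Zara beats every other option head-to-head.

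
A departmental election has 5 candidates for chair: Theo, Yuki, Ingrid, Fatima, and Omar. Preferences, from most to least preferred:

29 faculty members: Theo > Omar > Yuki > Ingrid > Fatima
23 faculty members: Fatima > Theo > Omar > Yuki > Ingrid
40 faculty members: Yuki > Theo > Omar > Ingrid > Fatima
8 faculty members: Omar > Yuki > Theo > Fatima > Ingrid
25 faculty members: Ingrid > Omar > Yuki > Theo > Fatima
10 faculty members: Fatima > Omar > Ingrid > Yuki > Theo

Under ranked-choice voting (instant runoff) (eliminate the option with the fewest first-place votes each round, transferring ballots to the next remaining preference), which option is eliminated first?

Omar

Round 1: Theo 29, Yuki 40, Ingrid 25, Fatima 33, Omar 8. Eliminate Omar.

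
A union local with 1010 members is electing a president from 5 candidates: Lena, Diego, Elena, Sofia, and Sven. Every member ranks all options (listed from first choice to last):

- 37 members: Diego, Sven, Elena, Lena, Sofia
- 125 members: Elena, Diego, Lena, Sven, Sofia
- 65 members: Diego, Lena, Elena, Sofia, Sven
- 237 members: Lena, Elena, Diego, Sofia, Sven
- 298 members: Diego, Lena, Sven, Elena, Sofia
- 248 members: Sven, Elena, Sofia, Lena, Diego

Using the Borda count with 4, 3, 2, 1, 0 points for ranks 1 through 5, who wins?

Lena

Lena: 37·1 + 125·2 + 65·3 + 237·4 + 298·3 + 248·1 = 2572
Diego: 37·4 + 125·3 + 65·4 + 237·2 + 298·4 + 248·0 = 2449
Elena: 37·2 + 125·4 + 65·2 + 237·3 + 298·1 + 248·3 = 2457
Sofia: 37·0 + 125·0 + 65·1 + 237·1 + 298·0 + 248·2 = 798
Sven: 37·3 + 125·1 + 65·0 + 237·0 + 298·2 + 248·4 = 1824
Lena has the highest Borda score (2572).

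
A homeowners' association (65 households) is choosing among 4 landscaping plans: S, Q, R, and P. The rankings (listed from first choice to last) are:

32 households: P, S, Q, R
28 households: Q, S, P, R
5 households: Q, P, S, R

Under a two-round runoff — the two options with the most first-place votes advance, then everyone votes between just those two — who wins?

Round 1 first-place votes: S 0, Q 33, R 0, P 32.
Q and P advance.
Runoff: Q is preferred to P by 33 voters; P by 32.
Q wins the runoff.

Q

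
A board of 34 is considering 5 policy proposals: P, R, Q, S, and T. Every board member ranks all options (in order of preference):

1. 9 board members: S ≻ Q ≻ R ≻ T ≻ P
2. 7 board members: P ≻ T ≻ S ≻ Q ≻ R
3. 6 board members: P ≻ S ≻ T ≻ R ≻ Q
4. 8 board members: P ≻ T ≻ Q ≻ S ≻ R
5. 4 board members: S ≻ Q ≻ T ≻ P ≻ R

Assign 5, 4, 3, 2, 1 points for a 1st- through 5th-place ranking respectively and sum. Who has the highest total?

P: 9·1 + 7·5 + 6·5 + 8·5 + 4·2 = 122
R: 9·3 + 7·1 + 6·2 + 8·1 + 4·1 = 58
Q: 9·4 + 7·2 + 6·1 + 8·3 + 4·4 = 96
S: 9·5 + 7·3 + 6·4 + 8·2 + 4·5 = 126
T: 9·2 + 7·4 + 6·3 + 8·4 + 4·3 = 108
S has the highest Borda score (126).

S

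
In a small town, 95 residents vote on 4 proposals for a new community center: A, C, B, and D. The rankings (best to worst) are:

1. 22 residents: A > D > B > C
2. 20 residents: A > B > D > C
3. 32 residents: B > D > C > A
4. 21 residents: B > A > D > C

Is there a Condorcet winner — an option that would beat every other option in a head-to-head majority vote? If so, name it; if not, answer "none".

B

B vs A: 53–42 for B.
B vs C: 95–0 for B.
B vs D: 73–22 for B.
B beats every other option head-to-head.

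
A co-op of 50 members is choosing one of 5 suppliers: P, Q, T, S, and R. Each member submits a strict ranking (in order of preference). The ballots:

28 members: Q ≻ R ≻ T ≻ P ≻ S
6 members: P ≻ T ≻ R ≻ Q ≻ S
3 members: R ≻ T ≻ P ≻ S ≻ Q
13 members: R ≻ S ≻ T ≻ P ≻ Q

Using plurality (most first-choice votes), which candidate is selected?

First-place votes: P 6, Q 28, T 0, S 0, R 16.
Q has the most first-place votes.

Q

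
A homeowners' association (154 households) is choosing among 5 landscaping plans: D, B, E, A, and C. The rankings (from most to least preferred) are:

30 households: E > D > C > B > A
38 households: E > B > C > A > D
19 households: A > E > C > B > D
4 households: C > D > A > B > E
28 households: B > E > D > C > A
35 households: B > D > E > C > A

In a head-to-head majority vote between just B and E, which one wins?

E

Voters preferring B to E: 67; preferring E to B: 87.
E wins the head-to-head.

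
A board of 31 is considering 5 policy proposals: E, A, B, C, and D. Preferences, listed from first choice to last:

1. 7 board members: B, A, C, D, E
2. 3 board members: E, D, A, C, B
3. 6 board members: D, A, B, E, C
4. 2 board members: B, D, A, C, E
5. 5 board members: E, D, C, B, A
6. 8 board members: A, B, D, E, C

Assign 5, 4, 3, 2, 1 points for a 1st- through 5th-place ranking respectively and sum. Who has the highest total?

E: 7·1 + 3·5 + 6·2 + 2·1 + 5·5 + 8·2 = 77
A: 7·4 + 3·3 + 6·4 + 2·3 + 5·1 + 8·5 = 112
B: 7·5 + 3·1 + 6·3 + 2·5 + 5·2 + 8·4 = 108
C: 7·3 + 3·2 + 6·1 + 2·2 + 5·3 + 8·1 = 60
D: 7·2 + 3·4 + 6·5 + 2·4 + 5·4 + 8·3 = 108
A has the highest Borda score (112).

A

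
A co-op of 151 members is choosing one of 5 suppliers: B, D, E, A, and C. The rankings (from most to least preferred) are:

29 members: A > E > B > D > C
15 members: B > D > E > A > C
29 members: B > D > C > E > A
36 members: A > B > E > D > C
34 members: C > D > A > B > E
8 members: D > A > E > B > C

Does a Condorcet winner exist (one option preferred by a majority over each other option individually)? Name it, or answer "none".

Checking pairwise contests:
A beats B 107–44.
B beats D 109–42.
B beats E 114–37.
D beats A 86–65.
B beats C 117–34.
Every option loses at least one head-to-head, so there is no Condorcet winner.

none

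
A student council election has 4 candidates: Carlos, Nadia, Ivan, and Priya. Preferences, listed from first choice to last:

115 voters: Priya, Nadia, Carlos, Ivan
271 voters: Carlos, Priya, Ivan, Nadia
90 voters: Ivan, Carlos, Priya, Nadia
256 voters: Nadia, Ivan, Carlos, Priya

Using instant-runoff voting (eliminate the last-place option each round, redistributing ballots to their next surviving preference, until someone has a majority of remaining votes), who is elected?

Round 1: Carlos 271, Nadia 256, Ivan 90, Priya 115. Eliminate Ivan.
Round 2: Carlos 361, Nadia 256, Priya 115. Eliminate Priya.
Round 3: Carlos 361, Nadia 371. Nadia has a majority.

Nadia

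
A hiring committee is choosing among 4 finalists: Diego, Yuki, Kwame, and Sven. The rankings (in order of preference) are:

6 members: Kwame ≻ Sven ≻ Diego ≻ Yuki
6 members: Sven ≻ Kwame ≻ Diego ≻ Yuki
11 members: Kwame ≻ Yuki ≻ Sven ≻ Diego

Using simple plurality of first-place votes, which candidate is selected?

Kwame

First-place votes: Diego 0, Yuki 0, Kwame 17, Sven 6.
Kwame has the most first-place votes.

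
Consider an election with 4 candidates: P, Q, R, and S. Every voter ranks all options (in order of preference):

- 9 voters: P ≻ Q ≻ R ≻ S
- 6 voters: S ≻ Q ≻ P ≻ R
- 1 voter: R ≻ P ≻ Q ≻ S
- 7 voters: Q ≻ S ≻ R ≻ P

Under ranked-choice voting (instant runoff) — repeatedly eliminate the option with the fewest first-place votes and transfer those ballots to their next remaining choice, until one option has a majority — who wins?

Q

Round 1: P 9, Q 7, R 1, S 6. Eliminate R.
Round 2: P 10, Q 7, S 6. Eliminate S.
Round 3: P 10, Q 13. Q has a majority.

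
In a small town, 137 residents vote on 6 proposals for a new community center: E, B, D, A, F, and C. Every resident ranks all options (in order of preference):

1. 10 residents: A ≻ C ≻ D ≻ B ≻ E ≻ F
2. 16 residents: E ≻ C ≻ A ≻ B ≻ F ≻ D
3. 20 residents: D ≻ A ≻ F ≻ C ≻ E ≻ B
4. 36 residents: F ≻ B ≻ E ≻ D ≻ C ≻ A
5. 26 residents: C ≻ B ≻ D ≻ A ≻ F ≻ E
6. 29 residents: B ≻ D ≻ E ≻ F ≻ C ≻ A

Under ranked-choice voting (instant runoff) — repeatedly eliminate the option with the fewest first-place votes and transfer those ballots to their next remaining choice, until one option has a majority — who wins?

Round 1: E 16, B 29, D 20, A 10, F 36, C 26. Eliminate A.
Round 2: E 16, B 29, D 20, F 36, C 36. Eliminate E.
Round 3: B 29, D 20, F 36, C 52. Eliminate D.
Round 4: B 29, F 56, C 52. Eliminate B.
Round 5: F 85, C 52. F has a majority.

F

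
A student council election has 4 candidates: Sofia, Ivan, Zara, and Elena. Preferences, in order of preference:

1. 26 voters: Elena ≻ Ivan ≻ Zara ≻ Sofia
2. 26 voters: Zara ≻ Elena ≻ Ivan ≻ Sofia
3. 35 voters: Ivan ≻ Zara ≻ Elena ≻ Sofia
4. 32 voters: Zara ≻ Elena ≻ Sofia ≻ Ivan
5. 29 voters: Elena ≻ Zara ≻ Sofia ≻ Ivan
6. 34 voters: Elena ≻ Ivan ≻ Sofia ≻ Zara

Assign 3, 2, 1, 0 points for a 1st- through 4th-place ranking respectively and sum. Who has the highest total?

Sofia: 26·0 + 26·0 + 35·0 + 32·1 + 29·1 + 34·1 = 95
Ivan: 26·2 + 26·1 + 35·3 + 32·0 + 29·0 + 34·2 = 251
Zara: 26·1 + 26·3 + 35·2 + 32·3 + 29·2 + 34·0 = 328
Elena: 26·3 + 26·2 + 35·1 + 32·2 + 29·3 + 34·3 = 418
Elena has the highest Borda score (418).

Elena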